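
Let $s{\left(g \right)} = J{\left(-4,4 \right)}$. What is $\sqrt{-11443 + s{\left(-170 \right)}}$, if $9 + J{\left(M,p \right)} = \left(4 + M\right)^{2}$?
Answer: $2 i \sqrt{2863} \approx 107.01 i$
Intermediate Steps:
$J{\left(M,p \right)} = -9 + \left(4 + M\right)^{2}$
$s{\left(g \right)} = -9$ ($s{\left(g \right)} = -9 + \left(4 - 4\right)^{2} = -9 + 0^{2} = -9 + 0 = -9$)
$\sqrt{-11443 + s{\left(-170 \right)}} = \sqrt{-11443 - 9} = \sqrt{-11452} = 2 i \sqrt{2863}$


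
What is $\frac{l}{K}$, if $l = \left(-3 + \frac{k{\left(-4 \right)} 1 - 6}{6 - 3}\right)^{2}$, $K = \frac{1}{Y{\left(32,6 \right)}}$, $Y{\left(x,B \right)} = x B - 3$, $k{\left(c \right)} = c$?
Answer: $7581$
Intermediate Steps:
$Y{\left(x,B \right)} = -3 + B x$ ($Y{\left(x,B \right)} = B x - 3 = -3 + B x$)
$K = \frac{1}{189}$ ($K = \frac{1}{-3 + 6 \cdot 32} = \frac{1}{-3 + 192} = \frac{1}{189} \approx 0.005291$)
$l = \frac{361}{9}$ ($l = \left(-3 + \frac{\left(-4\right) 1 - 6}{6 - 3}\right)^{2} = \left(-3 + \frac{-4 - 6}{3}\right)^{2} = \left(-3 - \frac{10}{3}\right)^{2} = \left(- \frac{19}{3}\right)^{2} = \frac{361}{9} \approx 40.111$)
$\frac{l}{K} = \frac{361 \frac{1}{\frac{1}{189}}}{9} = \frac{361}{9} \cdot 189 = 7581$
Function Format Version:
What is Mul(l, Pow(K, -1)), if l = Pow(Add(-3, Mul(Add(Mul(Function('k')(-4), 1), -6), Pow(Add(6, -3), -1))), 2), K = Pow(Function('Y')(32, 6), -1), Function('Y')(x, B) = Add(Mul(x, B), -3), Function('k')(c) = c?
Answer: 7581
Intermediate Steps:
Function('Y')(x, B) = Add(-3, Mul(B, x)) (Function('Y')(x, B) = Add(Mul(B, x), -3) = Add(-3, Mul(B, x)))
K = Rational(1, 189) (K = Pow(Add(-3, Mul(6, 32)), -1) = Pow(Add(-3, 192), -1) = Pow(189, -1) = Rational(1, 189) ≈ 0.0052910)
l = Rational(361, 9) (l = Pow(Add(-3, Mul(Add(Mul(-4, 1), -6), Pow(Add(6, -3), -1))), 2) = Pow(Add(-3, Mul(Add(-4, -6), Pow(3, -1))), 2) = Pow(Add(-3, Mul(-10, Rational(1, 3))), 2) = Pow(Add(-3, Rational(-10, 3)), 2) = Pow(Rational(-19, 3), 2) = Rational(361, 9) ≈ 40.111)
Mul(l, Pow(K, -1)) = Mul(Rational(361, 9), Pow(Rational(1, 189), -1)) = Mul(Rational(361, 9), 189) = 7581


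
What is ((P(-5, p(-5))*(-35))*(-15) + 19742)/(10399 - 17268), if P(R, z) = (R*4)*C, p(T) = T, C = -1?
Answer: -30242/6869 ≈ -4.4027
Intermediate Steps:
P(R, z) = -4*R (P(R, z) = (R*4)*(-1) = (4*R)*(-1) = -4*R)
((P(-5, p(-5))*(-35))*(-15) + 19742)/(10399 - 17268) = ((-4*(-5)*(-35))*(-15) + 19742)/(10399 - 17268) = ((20*(-35))*(-15) + 19742)/(-6869) = (-700*(-15) + 19742)*(-1/6869) = (10500 + 19742)*(-1/6869) = 30242*(-1/6869) = -30242/6869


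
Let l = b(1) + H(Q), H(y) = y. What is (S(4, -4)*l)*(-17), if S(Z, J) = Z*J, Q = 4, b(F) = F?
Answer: 1360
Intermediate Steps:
S(Z, J) = J*Z
l = 5 (l = 1 + 4 = 5)
(S(4, -4)*l)*(-17) = (-4*4*5)*(-17) = -16*5*(-17) = -80*(-17) = 1360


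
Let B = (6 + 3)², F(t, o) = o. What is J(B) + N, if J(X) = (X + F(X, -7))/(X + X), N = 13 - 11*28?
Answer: -23858/81 ≈ -294.54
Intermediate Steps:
B = 81 (B = 9² = 81)
N = -295 (N = 13 - 308 = -295)
J(X) = (-7 + X)/(2*X) (J(X) = (X - 7)/(X + X) = (-7 + X)/((2*X)) = (-7 + X)*(1/(2*X)) = (-7 + X)/(2*X))
J(B) + N = (½)*(-7 + 81)/81 - 295 = (½)*(1/81)*74 - 295 = 37/81 - 295 = -23858/81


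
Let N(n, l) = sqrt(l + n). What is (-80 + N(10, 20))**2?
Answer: (80 - sqrt(30))**2 ≈ 5553.6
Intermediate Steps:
(-80 + N(10, 20))**2 = (-80 + sqrt(20 + 10))**2 = (-80 + sqrt(30))**2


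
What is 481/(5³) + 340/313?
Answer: 193053/39125 ≈ 4.9343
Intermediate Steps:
481/(5³) + 340/313 = 481/125 + 340*(1/313) = 481*(1/125) + 340/313 = 481/125 + 340/313 = 193053/39125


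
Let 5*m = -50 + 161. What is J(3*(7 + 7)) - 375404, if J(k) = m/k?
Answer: -26278243/70 ≈ -3.7540e+5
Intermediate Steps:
m = 111/5 (m = (-50 + 161)/5 = (⅕)*111 = 111/5 ≈ 22.200)
J(k) = 111/(5*k)
J(3*(7 + 7)) - 375404 = 111/(5*((3*(7 + 7)))) - 375404 = 111/(5*((3*14))) - 375404 = (111/5)/42 - 375404 = (111/5)*(1/42) - 375404 = 37/70 - 375404 = -26278243/70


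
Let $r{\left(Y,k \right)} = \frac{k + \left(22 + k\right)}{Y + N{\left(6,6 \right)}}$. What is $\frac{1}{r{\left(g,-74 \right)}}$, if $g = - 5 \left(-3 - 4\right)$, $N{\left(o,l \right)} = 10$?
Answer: $- \frac{5}{14} \approx -0.35714$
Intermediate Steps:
$g = 35$ ($g = \left(-5\right) \left(-7\right) = 35$)
$r{\left(Y,k \right)} = \frac{22 + 2 k}{10 + Y}$ ($r{\left(Y,k \right)} = \frac{k + \left(22 + k\right)}{Y + 10} = \frac{22 + 2 k}{10 + Y}$)
$\frac{1}{r{\left(g,-74 \right)}} = \frac{1}{2 \frac{1}{10 + 35} \left(11 - 74\right)} = \frac{1}{2 \cdot \frac{1}{45} \left(-63\right)} = \frac{1}{- \frac{14}{5}} = - \frac{5}{14}$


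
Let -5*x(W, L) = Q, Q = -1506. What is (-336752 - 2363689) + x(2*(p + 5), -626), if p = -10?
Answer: -13500699/5 ≈ -2.7001e+6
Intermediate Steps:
x(W, L) = 1506/5 (x(W, L) = -1/5*(-1506) = 1506/5)
(-336752 - 2363689) + x(2*(p + 5), -626) = (-336752 - 2363689) + 1506/5 = -2700441 + 1506/5 = -13500699/5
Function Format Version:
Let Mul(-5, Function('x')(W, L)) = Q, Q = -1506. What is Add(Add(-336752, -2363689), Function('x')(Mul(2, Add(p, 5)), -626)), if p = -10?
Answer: Rational(-13500699, 5) ≈ -2.7001e+6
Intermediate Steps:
Function('x')(W, L) = Rational(1506, 5) (Function('x')(W, L) = Mul(Rational(-1, 5), -1506) = Rational(1506, 5))
Add(Add(-336752, -2363689), Function('x')(Mul(2, Add(p, 5)), -626)) = Add(Add(-336752, -2363689), Rational(1506, 5)) = Add(-2700441, Rational(1506, 5)) = Rational(-13500699, 5)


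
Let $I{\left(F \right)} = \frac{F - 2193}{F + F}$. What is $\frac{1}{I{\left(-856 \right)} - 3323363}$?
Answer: $- \frac{1712}{5689594407} \approx -3.009 \cdot 10^{-7}$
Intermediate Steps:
$I{\left(F \right)} = \frac{-2193 + F}{2 F}$
$\frac{1}{I{\left(-856 \right)} - 3323363} = \frac{1}{\frac{-2193 - 856}{2 \left(-856\right)} - 3323363} = \frac{1}{\frac{1}{2} \left(- \frac{1}{856}\right) \left(-3049\right) - 3323363} = \frac{1}{\frac{3049}{1712} - 3323363} = \frac{1}{- \frac{5689594407}{1712}} = - \frac{1712}{5689594407}$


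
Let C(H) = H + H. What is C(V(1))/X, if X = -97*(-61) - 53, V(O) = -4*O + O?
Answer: -3/2932 ≈ -0.0010232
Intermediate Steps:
V(O) = -3*O
X = 5864 (X = 5917 - 53 = 5864)
C(H) = 2*H
C(V(1))/X = (2*(-3*1))/5864 = (2*(-3))*(1/5864) = -6*1/5864 = -3/2932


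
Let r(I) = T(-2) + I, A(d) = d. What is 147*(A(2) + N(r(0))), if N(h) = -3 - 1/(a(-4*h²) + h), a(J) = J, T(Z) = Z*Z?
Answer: -2891/20 ≈ -144.55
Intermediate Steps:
T(Z) = Z²
r(I) = 4 + I (r(I) = (-2)² + I = 4 + I)
N(h) = -3 - 1/(h - 4*h²) (N(h) = -3 - 1/(-4*h² + h) = -3 - 1/(h - 4*h²))
147*(A(2) + N(r(0))) = 147*(2 + (1 - 12*(4 + 0)² + 3*(4 + 0))/((4 + 0)*(-1 + 4*(4 + 0)))) = 147*(2 + (1 - 12*4² + 3*4)/(4*(-1 + 4*4))) = 147*(2 + (1 - 12*16 + 12)/(4*(-1 + 16))) = 147*(2 + (¼)*(1 - 192 + 12)/15) = 147*(2 + (¼)*(1/15)*(-179)) = 147*(2 - 179/60) = 147*(-59/60) = -2891/20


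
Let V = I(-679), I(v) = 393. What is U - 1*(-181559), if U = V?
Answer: 181952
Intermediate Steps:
V = 393
U = 393
U - 1*(-181559) = 393 - 1*(-181559) = 393 + 181559 = 181952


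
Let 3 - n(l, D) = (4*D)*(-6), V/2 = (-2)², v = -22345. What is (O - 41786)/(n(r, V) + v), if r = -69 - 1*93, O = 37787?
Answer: 3999/22150 ≈ 0.18054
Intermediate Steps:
V = 8 (V = 2*(-2)² = 2*4 = 8)
r = -162 (r = -69 - 93 = -162)
n(l, D) = 3 + 24*D (n(l, D) = 3 - 4*D*(-6) = 3 - (-24)*D = 3 + 24*D)
(O - 41786)/(n(r, V) + v) = (37787 - 41786)/((3 + 24*8) - 22345) = -3999/((3 + 192) - 22345) = -3999/(195 - 22345) = -3999/(-22150) = -3999*(-1/22150) = 3999/22150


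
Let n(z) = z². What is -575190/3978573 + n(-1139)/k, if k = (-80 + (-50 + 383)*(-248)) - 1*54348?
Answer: -1746764745071/181704081292 ≈ -9.6132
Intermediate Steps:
k = -137012 (k = (-80 + 333*(-248)) - 54348 = (-80 - 82584) - 54348 = -82664 - 54348 = -137012)
-575190/3978573 + n(-1139)/k = -575190/3978573 + (-1139)²/(-137012) = -575190*1/3978573 + 1297321*(-1/137012) = -191730/1326191 - 1297321/137012 = -1746764745071/181704081292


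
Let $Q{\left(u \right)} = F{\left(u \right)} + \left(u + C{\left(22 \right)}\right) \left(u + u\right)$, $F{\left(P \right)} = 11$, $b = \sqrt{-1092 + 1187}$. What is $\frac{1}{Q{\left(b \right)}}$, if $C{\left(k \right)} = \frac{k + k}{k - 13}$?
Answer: $\frac{16281}{2536801} - \frac{792 \sqrt{95}}{2536801} \approx 0.0033749$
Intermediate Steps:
$C{\left(k \right)} = \frac{2 k}{-13 + k}$
$b = \sqrt{95} \approx 9.7468$
$Q{\left(u \right)} = 11 + 2 u \left(\frac{44}{9} + u\right)$ ($Q{\left(u \right)} = 11 + \left(u + 2 \cdot 22 \frac{1}{-13 + 22}\right) \left(u + u\right) = 11 + \left(u + 2 \cdot 22 \cdot \frac{1}{9}\right) 2 u = 11 + \left(u + \frac{44}{9}\right) 2 u = 11 + \left(\frac{44}{9} + u\right) 2 u = 11 + 2 u \left(\frac{44}{9} + u\right)$)
$\frac{1}{Q{\left(b \right)}} = \frac{1}{11 + 2 \left(\sqrt{95}\right)^{2} + \frac{88 \sqrt{95}}{9}} = \frac{1}{11 + 2 \cdot 95 + \frac{88 \sqrt{95}}{9}} = \frac{1}{11 + 190 + \frac{88 \sqrt{95}}{9}} = \frac{1}{201 + \frac{88 \sqrt{95}}{9}}$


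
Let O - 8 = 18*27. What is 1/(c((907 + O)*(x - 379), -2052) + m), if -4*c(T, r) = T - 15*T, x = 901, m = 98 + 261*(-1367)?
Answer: 1/2202938 ≈ 4.5394e-7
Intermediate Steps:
O = 494 (O = 8 + 18*27 = 8 + 486 = 494)
m = -356689 (m = 98 - 356787 = -356689)
c(T, r) = 7*T/2 (c(T, r) = -(T - 15*T)/4 = -(-7)*T/2 = 7*T/2)
1/(c((907 + O)*(x - 379), -2052) + m) = 1/(7*((907 + 494)*(901 - 379))/2 - 356689) = 1/(7*(1401*522)/2 - 356689) = 1/((7/2)*731322 - 356689) = 1/(2559627 - 356689) = 1/2202938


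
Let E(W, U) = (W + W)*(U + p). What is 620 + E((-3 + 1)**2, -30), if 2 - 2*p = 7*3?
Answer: 304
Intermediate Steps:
p = -19/2 (p = 1 - 7*3/2 = 1 - 1/2*21 = 1 - 21/2 = -19/2 ≈ -9.5000)
E(W, U) = 2*W*(-19/2 + U) (E(W, U) = (W + W)*(U - 19/2) = (2*W)*(-19/2 + U) = 2*W*(-19/2 + U))
620 + E((-3 + 1)**2, -30) = 620 + (-3 + 1)**2*(-19 + 2*(-30)) = 620 + (-2)**2*(-19 - 60) = 620 + 4*(-79) = 620 - 316 = 304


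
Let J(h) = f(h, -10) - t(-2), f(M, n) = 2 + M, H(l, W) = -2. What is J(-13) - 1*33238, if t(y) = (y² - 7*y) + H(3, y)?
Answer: -33265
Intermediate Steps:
t(y) = -2 + y² - 7*y (t(y) = (y² - 7*y) - 2 = -2 + y² - 7*y)
J(h) = -14 + h (J(h) = (2 + h) - (-2 + (-2)² - 7*(-2)) = (2 + h) - (-2 + 4 + 14) = (2 + h) - 1*16 = (2 + h) - 16 = -14 + h)
J(-13) - 1*33238 = (-14 - 13) - 1*33238 = -27 - 33238 = -33265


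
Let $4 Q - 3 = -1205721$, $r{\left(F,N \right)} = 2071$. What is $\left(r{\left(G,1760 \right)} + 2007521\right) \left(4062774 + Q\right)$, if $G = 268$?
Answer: $7558767816444$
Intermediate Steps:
$Q = - \frac{602859}{2}$ ($Q = \frac{3}{4} + \frac{1}{4} \left(-1205721\right) = \frac{3}{4} - \frac{1205721}{4} = - \frac{602859}{2} \approx -3.0143 \cdot 10^{5}$)
$\left(r{\left(G,1760 \right)} + 2007521\right) \left(4062774 + Q\right) = \left(2071 + 2007521\right) \left(4062774 - \frac{602859}{2}\right) = 2009592 \cdot \frac{7522689}{2} = 7558767816444$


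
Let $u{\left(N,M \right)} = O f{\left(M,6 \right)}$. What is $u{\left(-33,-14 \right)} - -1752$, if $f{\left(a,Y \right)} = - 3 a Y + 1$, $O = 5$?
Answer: $3017$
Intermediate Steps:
$f{\left(a,Y \right)} = 1 - 3 Y a$ ($f{\left(a,Y \right)} = - 3 Y a + 1 = 1 - 3 Y a$)
$u{\left(N,M \right)} = 5 - 90 M$ ($u{\left(N,M \right)} = 5 \left(1 - 18 M\right) = 5 - 90 M$)
$u{\left(-33,-14 \right)} - -1752 = \left(5 - -1260\right) - -1752 = \left(5 + 1260\right) + 1752 = 1265 + 1752 = 3017$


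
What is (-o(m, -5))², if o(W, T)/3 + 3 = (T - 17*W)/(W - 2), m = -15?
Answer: 815409/289 ≈ 2821.5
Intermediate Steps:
o(W, T) = -9 + 3*(T - 17*W)/(-2 + W) (o(W, T) = -9 + 3*((T - 17*W)/(W - 2)) = -9 + 3*((T - 17*W)/(-2 + W)) = -9 + 3*(T - 17*W)/(-2 + W))
(-o(m, -5))² = (-3*(6 - 5 - 20*(-15))/(-2 - 15))² = (-3*(6 - 5 + 300)/(-17))² = (-3*(-1)*301/17)² = (-1*(-903/17))² = (903/17)² = 815409/289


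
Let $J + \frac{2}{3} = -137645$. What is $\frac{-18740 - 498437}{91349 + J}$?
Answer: $\frac{1551531}{138890} \approx 11.171$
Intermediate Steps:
$J = - \frac{412937}{3}$ ($J = - \frac{2}{3} - 137645 = - \frac{412937}{3} \approx -1.3765 \cdot 10^{5}$)
$\frac{-18740 - 498437}{91349 + J} = \frac{-18740 - 498437}{91349 - \frac{412937}{3}} = - \frac{517177}{- \frac{138890}{3}} = \left(-517177\right) \left(- \frac{3}{138890}\right) = \frac{1551531}{138890}$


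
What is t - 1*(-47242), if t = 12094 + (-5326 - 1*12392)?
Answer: 41618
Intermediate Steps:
t = -5624 (t = 12094 + (-5326 - 12392) = 12094 - 17718 = -5624)
t - 1*(-47242) = -5624 - 1*(-47242) = -5624 + 47242 = 41618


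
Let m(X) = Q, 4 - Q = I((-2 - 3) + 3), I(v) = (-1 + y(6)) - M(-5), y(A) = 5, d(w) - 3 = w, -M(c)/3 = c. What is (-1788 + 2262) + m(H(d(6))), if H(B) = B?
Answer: 489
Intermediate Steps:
M(c) = -3*c
d(w) = 3 + w
I(v) = -11 (I(v) = (-1 + 5) - (-3)*(-5) = 4 - 1*15 = 4 - 15 = -11)
Q = 15 (Q = 4 - 1*(-11) = 4 + 11 = 15)
m(X) = 15
(-1788 + 2262) + m(H(d(6))) = (-1788 + 2262) + 15 = 474 + 15 = 489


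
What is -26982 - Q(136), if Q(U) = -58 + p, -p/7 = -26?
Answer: -27106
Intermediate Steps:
p = 182 (p = -7*(-26) = 182)
Q(U) = 124 (Q(U) = -58 + 182 = 124)
-26982 - Q(136) = -26982 - 1*124 = -26982 - 124 = -27106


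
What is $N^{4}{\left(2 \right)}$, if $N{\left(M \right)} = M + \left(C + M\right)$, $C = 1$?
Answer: $625$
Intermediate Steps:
$N{\left(M \right)} = 1 + 2 M$ ($N{\left(M \right)} = M + \left(1 + M\right) = 1 + 2 M$)
$N^{4}{\left(2 \right)} = \left(1 + 2 \cdot 2\right)^{4} = \left(1 + 4\right)^{4} = 5^{4} = 625$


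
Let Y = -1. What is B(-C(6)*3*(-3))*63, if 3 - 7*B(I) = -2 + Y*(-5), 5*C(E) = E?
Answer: 0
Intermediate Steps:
C(E) = E/5
B(I) = 0 (B(I) = 3/7 - (-2 - 1*(-5))/7 = 3/7 - (-2 + 5)/7 = 3/7 - ⅐*3 = 3/7 - 3/7 = 0)
B(-C(6)*3*(-3))*63 = 0*63 = 0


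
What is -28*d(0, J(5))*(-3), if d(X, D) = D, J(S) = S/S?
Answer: 84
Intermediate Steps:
J(S) = 1
-28*d(0, J(5))*(-3) = -28*1*(-3) = -28*(-3) = 84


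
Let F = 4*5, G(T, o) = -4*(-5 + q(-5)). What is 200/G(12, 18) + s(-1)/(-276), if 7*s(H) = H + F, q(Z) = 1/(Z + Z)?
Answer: 321677/32844 ≈ 9.7941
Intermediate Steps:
q(Z) = 1/(2*Z)
G(T, o) = 102/5 (G(T, o) = -4*(-5 + (1/2)/(-5)) = -4*(-5 + (1/2)*(-1/5)) = -4*(-5 - 1/10) = -4*(-51/10) = 102/5)
F = 20
s(H) = 20/7 + H/7 (s(H) = (H + 20)/7 = (20 + H)/7 = 20/7 + H/7)
200/G(12, 18) + s(-1)/(-276) = 200/(102/5) + (20/7 + (1/7)*(-1))/(-276) = 200*(5/102) + (20/7 - 1/7)*(-1/276) = 500/51 + (19/7)*(-1/276) = 500/51 - 19/1932 = 321677/32844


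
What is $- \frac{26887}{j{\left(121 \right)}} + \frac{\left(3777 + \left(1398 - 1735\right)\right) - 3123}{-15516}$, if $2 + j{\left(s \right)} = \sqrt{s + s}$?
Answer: $- \frac{59602345}{263772} - \frac{42251 \sqrt{2}}{34} \approx -1983.4$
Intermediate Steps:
$j{\left(s \right)} = -2 + \sqrt{2} \sqrt{s}$ ($j{\left(s \right)} = -2 + \sqrt{s + s} = -2 + \sqrt{2 s} = -2 + \sqrt{2} \sqrt{s}$)
$- \frac{26887}{j{\left(121 \right)}} + \frac{\left(3777 + \left(1398 - 1735\right)\right) - 3123}{-15516} = - \frac{26887}{-2 + \sqrt{2} \sqrt{121}} + \frac{\left(3777 + \left(1398 - 1735\right)\right) - 3123}{-15516} = - \frac{26887}{-2 + \sqrt{2} \cdot 11} + \left(\left(3777 + \left(1398 - 1735\right)\right) - 3123\right) \left(- \frac{1}{15516}\right) = - \frac{26887}{-2 + 11 \sqrt{2}} + \left(\left(3777 - 337\right) - 3123\right) \left(- \frac{1}{15516}\right) = - \frac{26887}{-2 + 11 \sqrt{2}} + \left(3440 - 3123\right) \left(- \frac{1}{15516}\right) = - \frac{26887}{-2 + 11 \sqrt{2}} + 317 \left(- \frac{1}{15516}\right) = - \frac{26887}{-2 + 11 \sqrt{2}} - \frac{317}{15516} = - \frac{317}{15516} - \frac{26887}{-2 + 11 \sqrt{2}}$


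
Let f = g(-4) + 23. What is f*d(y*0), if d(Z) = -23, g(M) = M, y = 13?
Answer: -437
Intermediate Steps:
f = 19 (f = -4 + 23 = 19)
f*d(y*0) = 19*(-23) = -437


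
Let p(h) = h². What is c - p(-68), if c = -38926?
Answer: -43550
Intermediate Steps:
c - p(-68) = -38926 - 1*(-68)² = -38926 - 1*4624 = -38926 - 4624 = -43550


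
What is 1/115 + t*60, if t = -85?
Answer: -586499/115 ≈ -5100.0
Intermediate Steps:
1/115 + t*60 = 1/115 - 85*60 = 1/115 - 5100 = -586499/115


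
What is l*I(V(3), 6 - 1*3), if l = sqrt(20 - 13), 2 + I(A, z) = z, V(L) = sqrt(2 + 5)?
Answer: sqrt(7) ≈ 2.6458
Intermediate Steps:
V(L) = sqrt(7)
I(A, z) = -2 + z
l = sqrt(7) ≈ 2.6458
l*I(V(3), 6 - 1*3) = sqrt(7)*(-2 + (6 - 1*3)) = sqrt(7)*(-2 + (6 - 3)) = sqrt(7)*(-2 + 3) = sqrt(7)*1 = sqrt(7)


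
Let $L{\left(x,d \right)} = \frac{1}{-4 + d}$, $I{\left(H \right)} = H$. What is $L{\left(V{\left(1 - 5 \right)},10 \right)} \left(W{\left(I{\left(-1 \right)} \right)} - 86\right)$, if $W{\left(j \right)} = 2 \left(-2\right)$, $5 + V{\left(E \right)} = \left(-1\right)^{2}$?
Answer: $-15$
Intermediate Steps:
$V{\left(E \right)} = -4$ ($V{\left(E \right)} = -5 + \left(-1\right)^{2} = -5 + 1 = -4$)
$W{\left(j \right)} = -4$
$L{\left(V{\left(1 - 5 \right)},10 \right)} \left(W{\left(I{\left(-1 \right)} \right)} - 86\right) = \frac{-4 - 86}{-4 + 10} = \frac{1}{6} \left(-90\right) = -15$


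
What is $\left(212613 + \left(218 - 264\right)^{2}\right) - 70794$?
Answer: $143935$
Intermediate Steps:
$\left(212613 + \left(218 - 264\right)^{2}\right) - 70794 = \left(212613 + \left(-46\right)^{2}\right) - 70794 = \left(212613 + 2116\right) - 70794 = 214729 - 70794 = 143935$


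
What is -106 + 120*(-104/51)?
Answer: -5962/17 ≈ -350.71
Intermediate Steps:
-106 + 120*(-104/51) = -106 - 4160/17 = -5962/17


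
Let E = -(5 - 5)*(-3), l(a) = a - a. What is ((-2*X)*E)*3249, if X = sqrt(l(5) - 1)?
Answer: 0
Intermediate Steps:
l(a) = 0
X = I (X = sqrt(0 - 1) = sqrt(-1) = I ≈ 1.0*I)
E = 0 (E = -0*(-3) = -1*0 = 0)
((-2*X)*E)*3249 = (-2*I*0)*3249 = 0*3249 = 0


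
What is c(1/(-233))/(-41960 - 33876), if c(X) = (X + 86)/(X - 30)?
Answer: 20037/530169476 ≈ 3.7794e-5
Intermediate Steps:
c(X) = (86 + X)/(-30 + X)
c(1/(-233))/(-41960 - 33876) = ((86 + 1/(-233))/(-30 + 1/(-233)))/(-41960 - 33876) = ((86 - 1/233)/(-30 - 1/233))/(-75836) = ((20037/233)/(-6991/233))*(-1/75836) = -233/6991*20037/233*(-1/75836) = -20037/6991*(-1/75836) = 20037/530169476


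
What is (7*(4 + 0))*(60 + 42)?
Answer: 2856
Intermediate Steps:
(7*(4 + 0))*(60 + 42) = (7*4)*102 = 28*102 = 2856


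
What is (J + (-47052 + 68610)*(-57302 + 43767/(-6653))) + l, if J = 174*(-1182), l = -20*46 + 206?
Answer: -8220877369380/6653 ≈ -1.2357e+9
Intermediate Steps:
l = -714 (l = -920 + 206 = -714)
J = -205668
(J + (-47052 + 68610)*(-57302 + 43767/(-6653))) + l = (-205668 + (-47052 + 68610)*(-57302 + 43767/(-6653))) - 714 = (-205668 + 21558*(-57302 + 43767*(-1/6653))) - 714 = (-205668 + 21558*(-57302 - 43767/6653)) - 714 = (-205668 + 21558*(-381273973/6653)) - 714 = (-205668 - 8219504309934/6653) - 714 = -8220872619138/6653 - 714 = -8220877369380/6653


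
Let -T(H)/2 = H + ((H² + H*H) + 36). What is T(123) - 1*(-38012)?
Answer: -22822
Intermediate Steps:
T(H) = -72 - 4*H² - 2*H (T(H) = -2*(H + ((H² + H*H) + 36)) = -2*(H + ((H² + H²) + 36)) = -2*(H + (2*H² + 36)) = -2*(H + (36 + 2*H²)) = -2*(36 + H + 2*H²) = -72 - 4*H² - 2*H)
T(123) - 1*(-38012) = (-72 - 4*123² - 2*123) - 1*(-38012) = (-72 - 4*15129 - 246) + 38012 = (-72 - 60516 - 246) + 38012 = -60834 + 38012 = -22822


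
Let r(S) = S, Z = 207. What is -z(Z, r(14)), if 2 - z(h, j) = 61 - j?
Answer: 45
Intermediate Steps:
z(h, j) = -59 + j (z(h, j) = 2 - (61 - j) = 2 + (-61 + j) = -59 + j)
-z(Z, r(14)) = -(-59 + 14) = -1*(-45) = 45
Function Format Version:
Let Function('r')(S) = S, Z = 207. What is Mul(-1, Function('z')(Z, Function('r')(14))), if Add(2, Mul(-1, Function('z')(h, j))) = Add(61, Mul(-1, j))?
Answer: 45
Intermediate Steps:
Function('z')(h, j) = Add(-59, j) (Function('z')(h, j) = Add(2, Mul(-1, Add(61, Mul(-1, j)))) = Add(2, Add(-61, j)) = Add(-59, j))
Mul(-1, Function('z')(Z, Function('r')(14))) = Mul(-1, Add(-59, 14)) = Mul(-1, -45) = 45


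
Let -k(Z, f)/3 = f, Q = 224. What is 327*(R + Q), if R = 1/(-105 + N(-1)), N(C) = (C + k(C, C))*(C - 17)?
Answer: 3442547/47 ≈ 73246.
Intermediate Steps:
k(Z, f) = -3*f
N(C) = -2*C*(-17 + C) (N(C) = (C - 3*C)*(C - 17) = (-2*C)*(-17 + C) = -2*C*(-17 + C))
R = -1/141 (R = 1/(-105 + 2*(-1)*(17 - 1*(-1))) = 1/(-105 + 2*(-1)*(17 + 1)) = 1/(-105 + 2*(-1)*18) = 1/(-105 - 36) = 1/(-141) = -1/141 ≈ -0.0070922)
327*(R + Q) = 327*(-1/141 + 224) = 327*(31583/141) = 3442547/47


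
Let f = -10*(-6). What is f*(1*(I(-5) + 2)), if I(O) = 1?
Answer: 180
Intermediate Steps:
f = 60
f*(1*(I(-5) + 2)) = 60*(1*(1 + 2)) = 60*(1*3) = 60*3 = 180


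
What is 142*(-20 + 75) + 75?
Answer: 7885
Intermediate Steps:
142*(-20 + 75) + 75 = 142*55 + 75 = 7810 + 75 = 7885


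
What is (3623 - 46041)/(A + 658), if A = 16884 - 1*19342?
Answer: 21209/900 ≈ 23.566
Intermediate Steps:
A = -2458 (A = 16884 - 19342 = -2458)
(3623 - 46041)/(A + 658) = (3623 - 46041)/(-2458 + 658) = -42418/(-1800) = -42418*(-1/1800) = 21209/900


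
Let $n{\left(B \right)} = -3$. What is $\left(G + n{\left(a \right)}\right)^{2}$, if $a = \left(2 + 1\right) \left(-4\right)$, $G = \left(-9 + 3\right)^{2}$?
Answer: $1089$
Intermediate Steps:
$G = 36$ ($G = \left(-6\right)^{2} = 36$)
$a = -12$ ($a = 3 \left(-4\right) = -12$)
$\left(G + n{\left(a \right)}\right)^{2} = \left(36 - 3\right)^{2} = 33^{2} = 1089$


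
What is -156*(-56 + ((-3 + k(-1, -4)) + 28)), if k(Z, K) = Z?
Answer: 4992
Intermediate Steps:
-156*(-56 + ((-3 + k(-1, -4)) + 28)) = -156*(-56 + ((-3 - 1) + 28)) = -156*(-56 + (-4 + 28)) = -156*(-56 + 24) = -156*(-32) = 4992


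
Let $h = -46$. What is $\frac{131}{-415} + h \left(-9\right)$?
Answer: $\frac{171679}{415} \approx 413.68$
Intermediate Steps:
$\frac{131}{-415} + h \left(-9\right) = \frac{131}{-415} - -414 = 131 \left(- \frac{1}{415}\right) + 414 = - \frac{131}{415} + 414 = \frac{171679}{415}$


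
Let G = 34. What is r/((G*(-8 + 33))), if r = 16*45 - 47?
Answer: 673/850 ≈ 0.79176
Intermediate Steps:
r = 673 (r = 720 - 47 = 673)
r/((G*(-8 + 33))) = 673/((34*(-8 + 33))) = 673/((34*25)) = 673/850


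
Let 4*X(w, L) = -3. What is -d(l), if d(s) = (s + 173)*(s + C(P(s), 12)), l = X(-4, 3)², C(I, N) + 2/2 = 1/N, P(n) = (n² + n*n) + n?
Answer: 47209/768 ≈ 61.470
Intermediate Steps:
X(w, L) = -¾ (X(w, L) = (¼)*(-3) = -¾)
P(n) = n + 2*n² (P(n) = (n² + n²) + n = 2*n² + n = n + 2*n²)
C(I, N) = -1 + 1/N
l = 9/16 (l = (-¾)² = 9/16 ≈ 0.56250)
d(s) = (173 + s)*(-11/12 + s) (d(s) = (s + 173)*(s + (1 - 1*12)/12) = (173 + s)*(s + (1 - 12)/12) = (173 + s)*(s + (1/12)*(-11)) = (173 + s)*(s - 11/12) = (173 + s)*(-11/12 + s))
-d(l) = -(-1903/12 + (9/16)² + (2065/12)*(9/16)) = -(-1903/12 + 81/256 + 6195/64) = -1*(-47209/768) = 47209/768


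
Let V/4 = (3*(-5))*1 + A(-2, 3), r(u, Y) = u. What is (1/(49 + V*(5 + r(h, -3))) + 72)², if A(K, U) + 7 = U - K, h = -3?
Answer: 39225169/7569 ≈ 5182.3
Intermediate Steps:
A(K, U) = -7 + U - K (A(K, U) = -7 + (U - K) = -7 + U - K)
V = -68 (V = 4*((3*(-5))*1 + (-7 + 3 - 1*(-2))) = 4*(-15*1 + (-7 + 3 + 2)) = 4*(-15 - 2) = 4*(-17) = -68)
(1/(49 + V*(5 + r(h, -3))) + 72)² = (1/(49 - 68*(5 - 3)) + 72)² = (1/(49 - 68*2) + 72)² = (1/(49 - 136) + 72)² = (1/(-87) + 72)² = (-1/87 + 72)² = (6263/87)² = 39225169/7569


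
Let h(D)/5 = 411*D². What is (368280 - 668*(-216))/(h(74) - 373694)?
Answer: 256284/5439743 ≈ 0.047113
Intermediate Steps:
h(D) = 2055*D² (h(D) = 5*(411*D²) = 2055*D²)
(368280 - 668*(-216))/(h(74) - 373694) = (368280 - 668*(-216))/(2055*74² - 373694) = (368280 + 144288)/(2055*5476 - 373694) = 512568/(11253180 - 373694) = 512568/10879486 = 512568*(1/10879486) = 256284/5439743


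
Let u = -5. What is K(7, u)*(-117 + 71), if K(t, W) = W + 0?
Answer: 230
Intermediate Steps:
K(t, W) = W
K(7, u)*(-117 + 71) = -5*(-117 + 71) = -5*(-46) = 230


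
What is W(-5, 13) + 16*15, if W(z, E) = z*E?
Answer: 175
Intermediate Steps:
W(z, E) = E*z
W(-5, 13) + 16*15 = 13*(-5) + 16*15 = -65 + 240 = 175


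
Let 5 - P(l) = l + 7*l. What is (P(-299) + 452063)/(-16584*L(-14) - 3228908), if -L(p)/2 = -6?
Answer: -113615/856979 ≈ -0.13258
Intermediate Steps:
P(l) = 5 - 8*l (P(l) = 5 - (l + 7*l) = 5 - 8*l)
L(p) = 12 (L(p) = -2*(-6) = 12)
(P(-299) + 452063)/(-16584*L(-14) - 3228908) = ((5 - 8*(-299)) + 452063)/(-16584*12 - 3228908) = ((5 + 2392) + 452063)/(-199008 - 3228908) = (2397 + 452063)/(-3427916) = 454460*(-1/3427916) = -113615/856979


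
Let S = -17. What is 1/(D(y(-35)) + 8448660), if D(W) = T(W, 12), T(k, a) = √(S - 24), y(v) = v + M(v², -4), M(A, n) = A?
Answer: 8448660/71379855795641 - I*√41/71379855795641 ≈ 1.1836e-7 - 8.9705e-14*I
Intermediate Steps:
y(v) = v + v²
T(k, a) = I*√41 (T(k, a) = √(-17 - 24) = √(-41) = I*√41)
D(W) = I*√41
1/(D(y(-35)) + 8448660) = 1/(I*√41 + 8448660) = 1/(8448660 + I*√41)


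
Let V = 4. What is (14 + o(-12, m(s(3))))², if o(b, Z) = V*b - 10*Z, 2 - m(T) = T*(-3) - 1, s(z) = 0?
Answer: 4096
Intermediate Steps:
m(T) = 3 + 3*T (m(T) = 2 - (T*(-3) - 1) = 2 - (-3*T - 1) = 2 - (-1 - 3*T) = 2 + (1 + 3*T) = 3 + 3*T)
o(b, Z) = -10*Z + 4*b (o(b, Z) = 4*b - 10*Z = -10*Z + 4*b)
(14 + o(-12, m(s(3))))² = (14 + (-10*(3 + 3*0) + 4*(-12)))² = (14 + (-10*(3 + 0) - 48))² = (14 + (-10*3 - 48))² = (14 + (-30 - 48))² = (14 - 78)² = (-64)² = 4096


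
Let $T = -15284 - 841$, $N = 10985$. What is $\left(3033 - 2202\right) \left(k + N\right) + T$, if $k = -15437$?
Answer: $-3715737$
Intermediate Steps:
$T = -16125$
$\left(3033 - 2202\right) \left(k + N\right) + T = \left(3033 - 2202\right) \left(-15437 + 10985\right) - 16125 = 831 \left(-4452\right) - 16125 = -3699612 - 16125 = -3715737$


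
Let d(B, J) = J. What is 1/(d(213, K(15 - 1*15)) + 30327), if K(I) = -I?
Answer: 1/30327 ≈ 3.2974e-5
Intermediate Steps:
1/(d(213, K(15 - 1*15)) + 30327) = 1/(-(15 - 1*15) + 30327) = 1/(-(15 - 15) + 30327) = 1/(-1*0 + 30327) = 1/(0 + 30327) = 1/30327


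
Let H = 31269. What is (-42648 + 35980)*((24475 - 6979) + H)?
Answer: -325165020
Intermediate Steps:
(-42648 + 35980)*((24475 - 6979) + H) = (-42648 + 35980)*((24475 - 6979) + 31269) = -6668*(17496 + 31269) = -6668*48765 = -325165020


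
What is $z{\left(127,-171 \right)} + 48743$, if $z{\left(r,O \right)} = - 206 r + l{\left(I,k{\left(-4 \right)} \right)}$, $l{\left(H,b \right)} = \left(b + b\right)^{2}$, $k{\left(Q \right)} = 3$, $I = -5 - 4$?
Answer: $22617$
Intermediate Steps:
$I = -9$
$l{\left(H,b \right)} = 4 b^{2}$ ($l{\left(H,b \right)} = \left(2 b\right)^{2} = 4 b^{2}$)
$z{\left(r,O \right)} = 36 - 206 r$ ($z{\left(r,O \right)} = - 206 r + 4 \cdot 3^{2} = - 206 r + 4 \cdot 9 = - 206 r + 36 = 36 - 206 r$)
$z{\left(127,-171 \right)} + 48743 = \left(36 - 26162\right) + 48743 = -26126 + 48743 = 22617$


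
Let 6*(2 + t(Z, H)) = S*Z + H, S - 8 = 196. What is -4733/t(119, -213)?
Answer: -9466/8017 ≈ -1.1807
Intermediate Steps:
S = 204 (S = 8 + 196 = 204)
t(Z, H) = -2 + 34*Z + H/6 (t(Z, H) = -2 + (204*Z + H)/6 = -2 + (H + 204*Z)/6 = -2 + (34*Z + H/6) = -2 + 34*Z + H/6)
-4733/t(119, -213) = -4733/(-2 + 34*119 + (⅙)*(-213)) = -4733/(-2 + 4046 - 71/2) = -4733/8017/2 = -4733*2/8017 = -9466/8017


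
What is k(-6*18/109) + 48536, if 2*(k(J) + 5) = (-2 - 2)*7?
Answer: 48517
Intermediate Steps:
k(J) = -19 (k(J) = -5 + ((-2 - 2)*7)/2 = -5 + (-4*7)/2 = -5 + (½)*(-28) = -5 - 14 = -19)
k(-6*18/109) + 48536 = -19 + 48536 = 48517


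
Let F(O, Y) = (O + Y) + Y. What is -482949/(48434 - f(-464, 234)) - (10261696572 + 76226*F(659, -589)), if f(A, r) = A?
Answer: -499841971306593/48898 ≈ -1.0222e+10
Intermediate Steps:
F(O, Y) = O + 2*Y
-482949/(48434 - f(-464, 234)) - (10261696572 + 76226*F(659, -589)) = -482949/(48434 - 1*(-464)) - (10311929506 - 89794228) = -482949/(48434 + 464) - 76226/(1/(134622 + (659 - 1178))) = -482949/48898 - 76226/(1/(134622 - 519)) = -482949*1/48898 - 76226/(1/134103) = -482949/48898 - 76226/1/134103 = -482949/48898 - 76226*134103 = -482949/48898 - 10222135278 = -499841971306593/48898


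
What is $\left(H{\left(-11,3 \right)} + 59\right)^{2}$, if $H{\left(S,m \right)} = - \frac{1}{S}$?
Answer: $\frac{422500}{121} \approx 3491.7$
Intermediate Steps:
$\left(H{\left(-11,3 \right)} + 59\right)^{2} = \left(- \frac{1}{-11} + 59\right)^{2} = \left(\left(-1\right) \left(- \frac{1}{11}\right) + 59\right)^{2} = \left(\frac{1}{11} + 59\right)^{2} = \left(\frac{650}{11}\right)^{2} = \frac{422500}{121}$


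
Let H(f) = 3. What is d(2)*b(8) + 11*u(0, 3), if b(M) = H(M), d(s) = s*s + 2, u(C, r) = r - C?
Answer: 51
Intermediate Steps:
d(s) = 2 + s² (d(s) = s² + 2 = 2 + s²)
b(M) = 3
d(2)*b(8) + 11*u(0, 3) = (2 + 2²)*3 + 11*(3 - 1*0) = (2 + 4)*3 + 11*(3 + 0) = 6*3 + 11*3 = 18 + 33 = 51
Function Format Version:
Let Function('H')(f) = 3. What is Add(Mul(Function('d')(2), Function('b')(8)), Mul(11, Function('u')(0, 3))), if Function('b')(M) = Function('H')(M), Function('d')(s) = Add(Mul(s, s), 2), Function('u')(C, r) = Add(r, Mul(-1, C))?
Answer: 51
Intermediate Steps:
Function('d')(s) = Add(2, Pow(s, 2)) (Function('d')(s) = Add(Pow(s, 2), 2) = Add(2, Pow(s, 2)))
Function('b')(M) = 3
Add(Mul(Function('d')(2), Function('b')(8)), Mul(11, Function('u')(0, 3))) = Add(Mul(Add(2, Pow(2, 2)), 3), Mul(11, Add(3, Mul(-1, 0)))) = Add(Mul(Add(2, 4), 3), Mul(11, Add(3, 0))) = Add(Mul(6, 3), Mul(11, 3)) = Add(18, 33) = 51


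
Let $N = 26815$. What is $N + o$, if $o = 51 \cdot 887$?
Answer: $72052$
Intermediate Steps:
$o = 45237$
$N + o = 26815 + 45237 = 72052$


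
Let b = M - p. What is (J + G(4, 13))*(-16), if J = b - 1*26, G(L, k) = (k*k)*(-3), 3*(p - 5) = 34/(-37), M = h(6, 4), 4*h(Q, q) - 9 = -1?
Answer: 951392/111 ≈ 8571.1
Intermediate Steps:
h(Q, q) = 2 (h(Q, q) = 9/4 + (1/4)*(-1) = 9/4 - 1/4 = 2)
M = 2
p = 521/111 (p = 5 + (34/(-37))/3 = 5 + (34*(-1/37))/3 = 5 + (1/3)*(-34/37) = 5 - 34/111 = 521/111 ≈ 4.6937)
G(L, k) = -3*k**2 (G(L, k) = k**2*(-3) = -3*k**2)
b = -299/111 (b = 2 - 1*521/111 = 2 - 521/111 = -299/111 ≈ -2.6937)
J = -3185/111 (J = -299/111 - 1*26 = -299/111 - 26 = -3185/111 ≈ -28.694)
(J + G(4, 13))*(-16) = (-3185/111 - 3*13**2)*(-16) = (-3185/111 - 3*169)*(-16) = (-3185/111 - 507)*(-16) = -59462/111*(-16) = 951392/111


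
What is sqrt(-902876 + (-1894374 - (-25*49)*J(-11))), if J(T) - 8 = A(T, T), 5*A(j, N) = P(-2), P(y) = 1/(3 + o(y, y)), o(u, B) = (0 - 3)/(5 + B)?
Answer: I*sqrt(11149310)/2 ≈ 1669.5*I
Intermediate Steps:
o(u, B) = -3/(5 + B)
P(y) = 1/(3 - 3/(5 + y))
A(j, N) = 1/10 (A(j, N) = ((5 - 2)/(3*(4 - 2)))/5 = ((1/3)*3/2)/5 = ((1/3)*(1/2)*3)/5 = (1/5)*(1/2) = 1/10)
J(T) = 81/10 (J(T) = 8 + 1/10 = 81/10)
sqrt(-902876 + (-1894374 - (-25*49)*J(-11))) = sqrt(-902876 + (-1894374 - (-25*49)*81/10)) = sqrt(-902876 + (-1894374 - (-1225)*81/10)) = sqrt(-902876 + (-1894374 - 1*(-19845/2))) = sqrt(-902876 + (-1894374 + 19845/2)) = sqrt(-902876 - 3768903/2) = sqrt(-5574655/2) = I*sqrt(11149310)/2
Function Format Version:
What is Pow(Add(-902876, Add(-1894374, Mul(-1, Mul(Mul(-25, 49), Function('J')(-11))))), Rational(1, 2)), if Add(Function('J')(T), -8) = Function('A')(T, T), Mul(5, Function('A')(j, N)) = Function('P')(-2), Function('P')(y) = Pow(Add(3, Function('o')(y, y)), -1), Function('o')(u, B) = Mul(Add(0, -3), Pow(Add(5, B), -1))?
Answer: Mul(Rational(1, 2), I, Pow(11149310, Rational(1, 2))) ≈ Mul(1669.5, I)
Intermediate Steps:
Function('o')(u, B) = Mul(-3, Pow(Add(5, B), -1))
Function('P')(y) = Pow(Add(3, Mul(-3, Pow(Add(5, y), -1))), -1)
Function('A')(j, N) = Rational(1, 10) (Function('A')(j, N) = Mul(Rational(1, 5), Mul(Rational(1, 3), Pow(Add(4, -2), -1), Add(5, -2))) = Mul(Rational(1, 5), Mul(Rational(1, 3), Pow(2, -1), 3)) = Mul(Rational(1, 5), Mul(Rational(1, 3), Rational(1, 2), 3)) = Mul(Rational(1, 5), Rational(1, 2)) = Rational(1, 10))
Function('J')(T) = Rational(81, 10) (Function('J')(T) = Add(8, Rational(1, 10)) = Rational(81, 10))
Pow(Add(-902876, Add(-1894374, Mul(-1, Mul(Mul(-25, 49), Function('J')(-11))))), Rational(1, 2)) = Pow(Add(-902876, Add(-1894374, Mul(-1, Mul(Mul(-25, 49), Rational(81, 10))))), Rational(1, 2)) = Pow(Add(-902876, Add(-1894374, Mul(-1, Mul(-1225, Rational(81, 10))))), Rational(1, 2)) = Pow(Add(-902876, Add(-1894374, Mul(-1, Rational(-19845, 2)))), Rational(1, 2)) = Pow(Add(-902876, Add(-1894374, Rational(19845, 2))), Rational(1, 2)) = Pow(Add(-902876, Rational(-3768903, 2)), Rational(1, 2)) = Pow(Rational(-5574655, 2), Rational(1, 2)) = Mul(Rational(1, 2), I, Pow(11149310, Rational(1, 2)))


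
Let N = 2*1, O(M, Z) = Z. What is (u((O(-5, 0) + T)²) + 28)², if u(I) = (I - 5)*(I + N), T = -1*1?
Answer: 256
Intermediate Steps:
T = -1
N = 2
u(I) = (-5 + I)*(2 + I) (u(I) = (I - 5)*(I + 2) = (-5 + I)*(2 + I))
(u((O(-5, 0) + T)²) + 28)² = ((-10 + ((0 - 1)²)² - 3*(0 - 1)²) + 28)² = ((-10 + ((-1)²)² - 3*(-1)²) + 28)² = ((-10 + 1² - 3*1) + 28)² = ((-10 + 1 - 3) + 28)² = (-12 + 28)² = 16² = 256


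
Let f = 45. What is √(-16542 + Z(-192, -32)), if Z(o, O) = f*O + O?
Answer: I*√18014 ≈ 134.22*I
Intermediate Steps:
Z(o, O) = 46*O (Z(o, O) = 45*O + O = 46*O)
√(-16542 + Z(-192, -32)) = √(-16542 + 46*(-32)) = √(-16542 - 1472) = √(-18014) = I*√18014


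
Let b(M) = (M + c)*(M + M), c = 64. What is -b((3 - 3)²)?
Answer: 0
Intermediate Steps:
b(M) = 2*M*(64 + M) (b(M) = (M + 64)*(M + M) = (64 + M)*(2*M) = 2*M*(64 + M))
-b((3 - 3)²) = -2*(3 - 3)²*(64 + (3 - 3)²) = -2*0²*(64 + 0²) = -2*0*(64 + 0) = -2*0*64 = -1*0 = 0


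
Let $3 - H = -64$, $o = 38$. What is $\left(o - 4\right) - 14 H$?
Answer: $-904$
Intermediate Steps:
$H = 67$ ($H = 3 - -64 = 3 + 64 = 67$)
$\left(o - 4\right) - 14 H = \left(38 - 4\right) - 938 = 34 - 938 = -904$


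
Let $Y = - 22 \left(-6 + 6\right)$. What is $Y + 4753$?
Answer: $4753$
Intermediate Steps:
$Y = 0$ ($Y = \left(-22\right) 0 = 0$)
$Y + 4753 = 0 + 4753 = 4753$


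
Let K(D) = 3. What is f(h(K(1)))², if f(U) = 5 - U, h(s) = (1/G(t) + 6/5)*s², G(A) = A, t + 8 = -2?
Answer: 2401/100 ≈ 24.010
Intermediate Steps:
t = -10 (t = -8 - 2 = -10)
h(s) = 11*s²/10 (h(s) = (1/(-10) + 6/5)*s² = (1*(-⅒) + 6*(⅕))*s² = (-⅒ + 6/5)*s² = 11*s²/10)
f(h(K(1)))² = (5 - 11*3²/10)² = (5 - 11*9/10)² = (5 - 1*99/10)² = (5 - 99/10)² = (-49/10)² = 2401/100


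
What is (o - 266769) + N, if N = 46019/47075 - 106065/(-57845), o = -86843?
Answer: -192579339012314/544610675 ≈ -3.5361e+5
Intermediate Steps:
N = 1530995786/544610675 (N = 46019*(1/47075) - 106065*(-1/57845) = 46019/47075 + 21213/11569 = 1530995786/544610675 ≈ 2.8112)
(o - 266769) + N = (-86843 - 266769) + 1530995786/544610675 = -353612 + 1530995786/544610675 = -192579339012314/544610675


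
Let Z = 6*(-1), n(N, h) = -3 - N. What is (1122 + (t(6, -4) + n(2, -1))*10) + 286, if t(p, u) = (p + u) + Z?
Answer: 1318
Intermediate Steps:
Z = -6
t(p, u) = -6 + p + u (t(p, u) = (p + u) - 6 = -6 + p + u)
(1122 + (t(6, -4) + n(2, -1))*10) + 286 = (1122 + ((-6 + 6 - 4) + (-3 - 1*2))*10) + 286 = (1122 + (-4 + (-3 - 2))*10) + 286 = (1122 + (-4 - 5)*10) + 286 = (1122 - 9*10) + 286 = (1122 - 90) + 286 = 1032 + 286 = 1318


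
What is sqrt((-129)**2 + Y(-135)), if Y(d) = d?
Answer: 3*sqrt(1834) ≈ 128.48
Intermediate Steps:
sqrt((-129)**2 + Y(-135)) = sqrt((-129)**2 - 135) = sqrt(16641 - 135) = sqrt(16506) = 3*sqrt(1834)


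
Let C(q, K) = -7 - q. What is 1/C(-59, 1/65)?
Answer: 1/52 ≈ 0.019231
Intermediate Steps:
1/C(-59, 1/65) = 1/(-7 - 1*(-59)) = 1/(-7 + 59) = 1/52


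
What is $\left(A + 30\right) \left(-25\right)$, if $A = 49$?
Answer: $-1975$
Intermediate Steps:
$\left(A + 30\right) \left(-25\right) = \left(49 + 30\right) \left(-25\right) = 79 \left(-25\right) = -1975$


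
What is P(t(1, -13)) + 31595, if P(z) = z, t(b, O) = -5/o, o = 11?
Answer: 347540/11 ≈ 31595.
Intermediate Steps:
t(b, O) = -5/11
P(t(1, -13)) + 31595 = -5/11 + 31595 = 347540/11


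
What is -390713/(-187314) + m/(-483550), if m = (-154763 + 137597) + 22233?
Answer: 46995037778/22643921175 ≈ 2.0754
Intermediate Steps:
m = 5067 (m = -17166 + 22233 = 5067)
-390713/(-187314) + m/(-483550) = -390713/(-187314) + 5067/(-483550) = -390713*(-1/187314) + 5067*(-1/483550) = 390713/187314 - 5067/483550 = 46995037778/22643921175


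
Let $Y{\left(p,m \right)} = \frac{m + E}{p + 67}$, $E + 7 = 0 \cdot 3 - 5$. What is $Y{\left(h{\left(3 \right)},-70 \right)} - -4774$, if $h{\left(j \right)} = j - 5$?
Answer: $\frac{310228}{65} \approx 4772.7$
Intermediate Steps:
$E = -12$ ($E = -7 + \left(0 \cdot 3 - 5\right) = -7 + \left(0 - 5\right) = -7 - 5 = -12$)
$h{\left(j \right)} = -5 + j$
$Y{\left(p,m \right)} = \frac{-12 + m}{67 + p}$ ($Y{\left(p,m \right)} = \frac{m - 12}{p + 67} = \frac{-12 + m}{67 + p}$)
$Y{\left(h{\left(3 \right)},-70 \right)} - -4774 = \frac{-12 - 70}{67 + \left(-5 + 3\right)} - -4774 = \frac{1}{67 - 2} \left(-82\right) + 4774 = \frac{1}{65} \left(-82\right) + 4774 = - \frac{82}{65} + 4774 = \frac{310228}{65}$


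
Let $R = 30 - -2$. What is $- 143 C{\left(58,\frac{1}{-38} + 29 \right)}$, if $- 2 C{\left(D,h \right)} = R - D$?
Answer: $-1859$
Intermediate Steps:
$R = 32$ ($R = 30 + 2 = 32$)
$C{\left(D,h \right)} = -16 + \frac{D}{2}$ ($C{\left(D,h \right)} = - \frac{32 - D}{2} = -16 + \frac{D}{2}$)
$- 143 C{\left(58,\frac{1}{-38} + 29 \right)} = - 143 \left(-16 + \frac{1}{2} \cdot 58\right) = - 143 \left(-16 + 29\right) = \left(-143\right) 13 = -1859$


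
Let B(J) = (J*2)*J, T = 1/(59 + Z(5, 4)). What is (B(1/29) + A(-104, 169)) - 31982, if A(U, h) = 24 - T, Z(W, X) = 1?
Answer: -1612601401/50460 ≈ -31958.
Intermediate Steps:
T = 1/60 (T = 1/(59 + 1) = 1/60 ≈ 0.016667)
B(J) = 2*J² (B(J) = (2*J)*J = 2*J²)
A(U, h) = 1439/60 (A(U, h) = 24 - 1*1/60 = 24 - 1/60 = 1439/60)
(B(1/29) + A(-104, 169)) - 31982 = (2*(1/29)² + 1439/60) - 31982 = (2*(1/841) + 1439/60) - 31982 = (2/841 + 1439/60) - 31982 = 1210319/50460 - 31982 = -1612601401/50460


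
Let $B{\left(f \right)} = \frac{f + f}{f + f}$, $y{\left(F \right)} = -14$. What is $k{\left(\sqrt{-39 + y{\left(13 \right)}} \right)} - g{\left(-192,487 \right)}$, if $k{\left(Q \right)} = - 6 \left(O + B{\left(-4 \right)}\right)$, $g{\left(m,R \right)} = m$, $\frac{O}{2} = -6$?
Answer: $258$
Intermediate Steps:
$O = -12$ ($O = 2 \left(-6\right) = -12$)
$B{\left(f \right)} = 1$ ($B{\left(f \right)} = \frac{2 f}{2 f} = 2 f \frac{1}{2 f} = 1$)
$k{\left(Q \right)} = 66$ ($k{\left(Q \right)} = - 6 \left(-12 + 1\right) = \left(-6\right) \left(-11\right) = 66$)
$k{\left(\sqrt{-39 + y{\left(13 \right)}} \right)} - g{\left(-192,487 \right)} = 66 - -192 = 66 + 192 = 258$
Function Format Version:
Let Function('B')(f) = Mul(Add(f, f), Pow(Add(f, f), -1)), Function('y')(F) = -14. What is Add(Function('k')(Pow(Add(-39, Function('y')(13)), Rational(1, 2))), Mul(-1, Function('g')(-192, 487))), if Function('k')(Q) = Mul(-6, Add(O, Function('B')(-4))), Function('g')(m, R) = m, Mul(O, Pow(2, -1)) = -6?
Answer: 258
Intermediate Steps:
O = -12 (O = Mul(2, -6) = -12)
Function('B')(f) = 1 (Function('B')(f) = Mul(Mul(2, f), Pow(Mul(2, f), -1)) = Mul(Mul(2, f), Mul(Rational(1, 2), Pow(f, -1))) = 1)
Function('k')(Q) = 66 (Function('k')(Q) = Mul(-6, Add(-12, 1)) = Mul(-6, -11) = 66)
Add(Function('k')(Pow(Add(-39, Function('y')(13)), Rational(1, 2))), Mul(-1, Function('g')(-192, 487))) = Add(66, Mul(-1, -192)) = Add(66, 192) = 258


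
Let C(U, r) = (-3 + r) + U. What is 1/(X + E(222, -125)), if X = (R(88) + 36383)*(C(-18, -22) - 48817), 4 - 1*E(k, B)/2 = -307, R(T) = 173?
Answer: -1/1786125538 ≈ -5.5987e-10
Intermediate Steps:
C(U, r) = -3 + U + r
E(k, B) = 622 (E(k, B) = 8 - 2*(-307) = 8 + 614 = 622)
X = -1786126160 (X = (173 + 36383)*((-3 - 18 - 22) - 48817) = 36556*(-43 - 48817) = 36556*(-48860) = -1786126160)
1/(X + E(222, -125)) = 1/(-1786126160 + 622) = 1/(-1786125538) = -1/1786125538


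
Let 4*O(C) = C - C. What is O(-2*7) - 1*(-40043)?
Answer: 40043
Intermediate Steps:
O(C) = 0 (O(C) = (C - C)/4 = (1/4)*0 = 0)
O(-2*7) - 1*(-40043) = 0 - 1*(-40043) = 0 + 40043 = 40043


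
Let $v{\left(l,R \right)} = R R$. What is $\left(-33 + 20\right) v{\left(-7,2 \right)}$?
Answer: $-52$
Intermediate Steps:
$v{\left(l,R \right)} = R^{2}$
$\left(-33 + 20\right) v{\left(-7,2 \right)} = \left(-33 + 20\right) 2^{2} = \left(-13\right) 4 = -52$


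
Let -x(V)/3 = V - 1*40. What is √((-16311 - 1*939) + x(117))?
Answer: I*√17481 ≈ 132.22*I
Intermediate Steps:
x(V) = 120 - 3*V (x(V) = -3*(V - 1*40) = -3*(V - 40) = -3*(-40 + V) = 120 - 3*V)
√((-16311 - 1*939) + x(117)) = √((-16311 - 1*939) + (120 - 3*117)) = √((-16311 - 939) + (120 - 351)) = √(-17250 - 231) = √(-17481) = I*√17481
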